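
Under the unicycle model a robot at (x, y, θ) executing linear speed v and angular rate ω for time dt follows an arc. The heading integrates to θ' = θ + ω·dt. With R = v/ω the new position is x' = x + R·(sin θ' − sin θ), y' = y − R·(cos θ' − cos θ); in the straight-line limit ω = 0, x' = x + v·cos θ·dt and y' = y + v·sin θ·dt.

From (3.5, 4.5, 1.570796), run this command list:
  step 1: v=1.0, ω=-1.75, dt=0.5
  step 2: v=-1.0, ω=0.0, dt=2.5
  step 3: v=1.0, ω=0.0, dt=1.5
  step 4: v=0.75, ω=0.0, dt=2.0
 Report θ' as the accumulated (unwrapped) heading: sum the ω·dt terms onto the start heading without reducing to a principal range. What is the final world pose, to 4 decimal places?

step 1: θ'=0.6958 (R=-0.5714) → pose (3.7051, 4.9386, 0.6958)
step 2: θ'=0.6958 (straight) → pose (1.7863, 3.3361, 0.6958)
step 3: θ'=0.6958 (straight) → pose (2.9376, 4.2976, 0.6958)
step 4: θ'=0.6958 (straight) → pose (4.0889, 5.2591, 0.6958)

(4.0889, 5.2591, 0.6958)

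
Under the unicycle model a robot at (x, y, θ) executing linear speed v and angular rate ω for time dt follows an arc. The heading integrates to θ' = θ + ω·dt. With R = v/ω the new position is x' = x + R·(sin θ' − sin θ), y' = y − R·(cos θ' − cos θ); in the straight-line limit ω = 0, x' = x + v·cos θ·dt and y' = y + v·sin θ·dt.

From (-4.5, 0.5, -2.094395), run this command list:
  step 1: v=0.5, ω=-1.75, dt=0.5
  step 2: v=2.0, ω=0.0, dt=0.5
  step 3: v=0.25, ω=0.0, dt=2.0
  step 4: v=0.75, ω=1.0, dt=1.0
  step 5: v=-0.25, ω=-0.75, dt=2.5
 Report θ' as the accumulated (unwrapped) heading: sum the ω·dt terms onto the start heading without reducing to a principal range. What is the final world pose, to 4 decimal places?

step 1: θ'=-2.9694 (R=-0.2857) → pose (-4.6985, 0.3614, -2.9694)
step 2: θ'=-2.9694 (straight) → pose (-5.6837, 0.1900, -2.9694)
step 3: θ'=-2.9694 (straight) → pose (-6.1763, 0.1043, -2.9694)
step 4: θ'=-1.9694 (R=0.7500) → pose (-6.7390, -0.3435, -1.9694)
step 5: θ'=-3.8444 (R=0.3333) → pose (-6.2163, -0.2185, -3.8444)

(-6.2163, -0.2185, -3.8444)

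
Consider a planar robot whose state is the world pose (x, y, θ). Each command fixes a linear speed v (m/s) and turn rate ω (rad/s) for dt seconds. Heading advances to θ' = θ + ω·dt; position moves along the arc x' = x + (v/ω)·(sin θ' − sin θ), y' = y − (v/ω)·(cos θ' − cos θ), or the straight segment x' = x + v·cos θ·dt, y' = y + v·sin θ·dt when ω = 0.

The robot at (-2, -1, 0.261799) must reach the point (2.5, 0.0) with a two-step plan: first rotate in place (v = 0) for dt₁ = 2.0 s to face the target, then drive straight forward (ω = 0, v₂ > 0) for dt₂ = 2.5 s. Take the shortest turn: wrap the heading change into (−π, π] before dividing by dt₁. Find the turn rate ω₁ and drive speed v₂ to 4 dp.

heading to target = atan2(0−-1, 2.5−-2) = 0.2187
Δθ = wrap(0.2187 − 0.2618) = -0.0431; ω₁ = Δθ/dt₁ = -0.0216
distance = √((2.5−-2)² + (0−-1)²) = 4.6098; v₂ = distance/dt₂ = 1.8439

ω₁ = -0.0216, v₂ = 1.8439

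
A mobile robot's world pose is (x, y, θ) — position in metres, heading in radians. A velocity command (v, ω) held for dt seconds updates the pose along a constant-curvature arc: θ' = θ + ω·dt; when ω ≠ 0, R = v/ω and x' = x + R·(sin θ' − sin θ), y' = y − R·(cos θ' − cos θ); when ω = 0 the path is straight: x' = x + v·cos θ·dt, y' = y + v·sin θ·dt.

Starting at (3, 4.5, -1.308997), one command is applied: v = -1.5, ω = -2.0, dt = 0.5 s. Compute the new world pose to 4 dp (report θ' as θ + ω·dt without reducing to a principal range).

θ' = -1.3090 + -2.0·0.5 = -2.3090
R = v/ω = -1.5/-2.0 = 0.7500
x' = 3 + 0.7500·(sin -2.3090 − sin -1.3090) = 3.1697
y' = 4.5 − 0.7500·(cos -2.3090 − cos -1.3090) = 5.1988

(3.1697, 5.1988, -2.3090)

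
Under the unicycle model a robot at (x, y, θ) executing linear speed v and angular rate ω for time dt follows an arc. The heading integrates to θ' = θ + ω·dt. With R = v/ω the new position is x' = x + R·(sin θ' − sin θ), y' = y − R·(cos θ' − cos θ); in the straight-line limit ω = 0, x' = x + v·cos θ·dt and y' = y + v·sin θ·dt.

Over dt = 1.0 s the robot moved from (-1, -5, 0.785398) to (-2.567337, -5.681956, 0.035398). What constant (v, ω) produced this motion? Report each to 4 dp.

v = -1.7500, ω = -0.7500

Δθ = 0.035398 − 0.785398 = -0.750000
ω = Δθ/dt = -0.750000/1.0 = -0.7500
R = Δx/(sin θ' − sin θ) = 2.3333
v = R·ω = 2.3333·-0.7500 = -1.7500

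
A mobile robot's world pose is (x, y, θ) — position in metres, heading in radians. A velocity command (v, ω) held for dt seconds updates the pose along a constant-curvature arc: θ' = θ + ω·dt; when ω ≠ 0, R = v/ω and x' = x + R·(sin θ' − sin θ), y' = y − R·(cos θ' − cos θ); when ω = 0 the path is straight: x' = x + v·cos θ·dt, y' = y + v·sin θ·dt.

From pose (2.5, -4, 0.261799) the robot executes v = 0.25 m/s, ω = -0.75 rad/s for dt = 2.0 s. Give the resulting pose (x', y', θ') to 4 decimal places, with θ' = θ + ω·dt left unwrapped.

(2.9013, -4.2131, -1.2382)

θ' = 0.2618 + -0.75·2.0 = -1.2382
R = v/ω = 0.25/-0.75 = -0.3333
x' = 2.5 + -0.3333·(sin -1.2382 − sin 0.2618) = 2.9013
y' = -4 − -0.3333·(cos -1.2382 − cos 0.2618) = -4.2131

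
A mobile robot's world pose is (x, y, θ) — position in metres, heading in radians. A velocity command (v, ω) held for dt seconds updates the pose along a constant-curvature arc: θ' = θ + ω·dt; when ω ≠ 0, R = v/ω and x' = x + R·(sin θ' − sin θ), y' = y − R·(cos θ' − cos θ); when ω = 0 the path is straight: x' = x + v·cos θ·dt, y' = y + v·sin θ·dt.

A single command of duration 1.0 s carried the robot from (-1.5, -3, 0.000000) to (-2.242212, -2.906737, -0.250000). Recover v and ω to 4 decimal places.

v = -0.7500, ω = -0.2500

Δθ = -0.250000 − 0.000000 = -0.250000
ω = Δθ/dt = -0.250000/1.0 = -0.2500
R = Δx/(sin θ' − sin θ) = 3.0000
v = R·ω = 3.0000·-0.2500 = -0.7500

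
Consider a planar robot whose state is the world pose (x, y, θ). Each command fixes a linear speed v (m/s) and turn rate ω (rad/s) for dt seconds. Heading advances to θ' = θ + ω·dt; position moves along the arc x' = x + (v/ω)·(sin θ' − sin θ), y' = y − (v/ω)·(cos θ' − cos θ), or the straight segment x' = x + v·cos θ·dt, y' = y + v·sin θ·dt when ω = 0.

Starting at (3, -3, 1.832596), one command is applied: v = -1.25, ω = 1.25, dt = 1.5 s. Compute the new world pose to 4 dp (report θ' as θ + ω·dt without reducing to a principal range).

θ' = 1.8326 + 1.25·1.5 = 3.7076
R = v/ω = -1.25/1.25 = -1.0000
x' = 3 + -1.0000·(sin 3.7076 − sin 1.8326) = 4.5022
y' = -3 − -1.0000·(cos 3.7076 − cos 1.8326) = -3.5852

(4.5022, -3.5852, 3.7076)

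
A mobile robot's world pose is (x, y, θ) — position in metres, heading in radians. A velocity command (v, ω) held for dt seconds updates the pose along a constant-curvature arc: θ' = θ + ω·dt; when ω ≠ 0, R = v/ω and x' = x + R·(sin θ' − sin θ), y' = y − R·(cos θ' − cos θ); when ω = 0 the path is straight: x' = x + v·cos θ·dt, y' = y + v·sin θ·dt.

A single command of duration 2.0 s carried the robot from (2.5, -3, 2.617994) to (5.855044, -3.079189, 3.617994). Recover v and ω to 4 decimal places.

v = -1.7500, ω = 0.5000

Δθ = 3.617994 − 2.617994 = 1.000000
ω = Δθ/dt = 1.000000/2.0 = 0.5000
R = Δx/(sin θ' − sin θ) = -3.5000
v = R·ω = -3.5000·0.5000 = -1.7500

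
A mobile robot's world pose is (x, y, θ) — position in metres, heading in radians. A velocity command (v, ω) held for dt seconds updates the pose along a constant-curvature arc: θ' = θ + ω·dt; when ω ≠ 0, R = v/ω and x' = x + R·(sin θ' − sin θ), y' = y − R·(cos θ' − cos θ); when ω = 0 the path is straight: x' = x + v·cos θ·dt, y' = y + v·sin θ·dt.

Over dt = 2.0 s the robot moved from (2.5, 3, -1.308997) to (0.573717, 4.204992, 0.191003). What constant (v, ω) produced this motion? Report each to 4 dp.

v = -1.2500, ω = 0.7500

Δθ = 0.191003 − -1.308997 = 1.500000
ω = Δθ/dt = 1.500000/2.0 = 0.7500
R = Δx/(sin θ' − sin θ) = -1.6667
v = R·ω = -1.6667·0.7500 = -1.2500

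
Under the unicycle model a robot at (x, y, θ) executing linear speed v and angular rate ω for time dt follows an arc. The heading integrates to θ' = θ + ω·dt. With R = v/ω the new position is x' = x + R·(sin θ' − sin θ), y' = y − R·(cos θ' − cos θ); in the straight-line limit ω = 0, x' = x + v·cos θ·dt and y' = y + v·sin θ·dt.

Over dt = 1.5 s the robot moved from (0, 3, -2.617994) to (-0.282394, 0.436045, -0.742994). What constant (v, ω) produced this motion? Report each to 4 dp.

v = 2.0000, ω = 1.2500

Δθ = -0.742994 − -2.617994 = 1.875000
ω = Δθ/dt = 1.875000/1.5 = 1.2500
R = −Δy/(cos θ' − cos θ) = 1.6000
v = R·ω = 1.6000·1.2500 = 2.0000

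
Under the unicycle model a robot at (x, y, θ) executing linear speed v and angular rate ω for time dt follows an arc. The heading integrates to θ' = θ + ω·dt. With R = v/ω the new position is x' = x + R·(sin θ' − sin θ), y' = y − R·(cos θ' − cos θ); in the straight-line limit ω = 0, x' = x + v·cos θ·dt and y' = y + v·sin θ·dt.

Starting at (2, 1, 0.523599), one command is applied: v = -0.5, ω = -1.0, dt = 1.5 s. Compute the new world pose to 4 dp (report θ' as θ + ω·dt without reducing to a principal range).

θ' = 0.5236 + -1.0·1.5 = -0.9764
R = v/ω = -0.5/-1.0 = 0.5000
x' = 2 + 0.5000·(sin -0.9764 − sin 0.5236) = 1.3358
y' = 1 − 0.5000·(cos -0.9764 − cos 0.5236) = 1.1530

(1.3358, 1.1530, -0.9764)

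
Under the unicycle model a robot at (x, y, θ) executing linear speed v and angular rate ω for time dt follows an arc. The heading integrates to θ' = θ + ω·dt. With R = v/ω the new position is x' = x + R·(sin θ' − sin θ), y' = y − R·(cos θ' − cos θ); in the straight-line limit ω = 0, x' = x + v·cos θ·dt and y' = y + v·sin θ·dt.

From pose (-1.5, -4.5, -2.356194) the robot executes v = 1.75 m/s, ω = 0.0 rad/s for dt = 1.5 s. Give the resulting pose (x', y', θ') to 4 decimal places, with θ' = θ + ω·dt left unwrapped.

θ' = -2.3562 + 0.0·1.5 = -2.3562
ω = 0 → straight: x' = -1.5 + 1.75·cos(-2.3562)·1.5 = -3.3562
y' = -4.5 + 1.75·sin(-2.3562)·1.5 = -6.3562

(-3.3562, -6.3562, -2.3562)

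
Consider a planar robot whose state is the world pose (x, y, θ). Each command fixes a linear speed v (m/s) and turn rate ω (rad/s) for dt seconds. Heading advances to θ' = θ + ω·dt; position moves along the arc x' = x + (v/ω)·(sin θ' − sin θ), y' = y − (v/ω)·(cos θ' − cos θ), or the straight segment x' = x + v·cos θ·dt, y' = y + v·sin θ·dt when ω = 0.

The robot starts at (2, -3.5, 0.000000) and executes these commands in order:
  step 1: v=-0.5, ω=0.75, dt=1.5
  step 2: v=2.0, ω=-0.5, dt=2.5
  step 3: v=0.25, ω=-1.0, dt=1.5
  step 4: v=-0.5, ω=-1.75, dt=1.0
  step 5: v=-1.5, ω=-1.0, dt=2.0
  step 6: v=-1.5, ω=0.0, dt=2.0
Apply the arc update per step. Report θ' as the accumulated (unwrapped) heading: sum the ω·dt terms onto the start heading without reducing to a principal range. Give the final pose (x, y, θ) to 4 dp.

(5.0662, -6.3815, -5.3750)

step 1: θ'=1.1250 (R=-0.6667) → pose (1.3985, -3.8792, 1.1250)
step 2: θ'=-0.1250 (R=-4.0000) → pose (5.5063, -1.6351, -0.1250)
step 3: θ'=-1.6250 (R=-0.2500) → pose (5.7247, -1.8967, -1.6250)
step 4: θ'=-3.3750 (R=0.2857) → pose (6.0761, -1.6342, -3.3750)
step 5: θ'=-5.3750 (R=1.5000) → pose (6.9117, -4.0163, -5.3750)
step 6: θ'=-5.3750 (straight) → pose (5.0662, -6.3815, -5.3750)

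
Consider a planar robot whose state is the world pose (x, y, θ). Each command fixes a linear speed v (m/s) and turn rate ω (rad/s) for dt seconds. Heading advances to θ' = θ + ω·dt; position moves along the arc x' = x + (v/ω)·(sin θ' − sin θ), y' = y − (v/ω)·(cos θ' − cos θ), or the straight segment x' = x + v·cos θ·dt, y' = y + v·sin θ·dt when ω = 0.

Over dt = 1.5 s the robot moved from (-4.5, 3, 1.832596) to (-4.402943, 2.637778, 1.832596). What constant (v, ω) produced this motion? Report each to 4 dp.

v = -0.2500, ω = 0.0000

Δθ = 1.832596 − 1.832596 = 0.000000
ω = Δθ/dt = 0.000000/1.5 = 0.0000
ω = 0 → v = (Δx·cos θ + Δy·sin θ)/dt = -0.2500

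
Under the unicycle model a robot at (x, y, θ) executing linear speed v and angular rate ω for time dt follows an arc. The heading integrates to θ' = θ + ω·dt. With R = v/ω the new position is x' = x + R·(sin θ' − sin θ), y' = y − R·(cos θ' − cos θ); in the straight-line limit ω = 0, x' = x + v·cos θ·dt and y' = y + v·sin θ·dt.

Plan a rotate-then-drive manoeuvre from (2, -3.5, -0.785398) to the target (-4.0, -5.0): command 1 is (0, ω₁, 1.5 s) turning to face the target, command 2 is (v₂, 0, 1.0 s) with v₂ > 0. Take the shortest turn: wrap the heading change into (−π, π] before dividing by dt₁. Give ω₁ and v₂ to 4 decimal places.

ω₁ = -1.4075, v₂ = 6.1847

heading to target = atan2(-5−-3.5, -4−2) = -2.8966
Δθ = wrap(-2.8966 − -0.7854) = -2.1112; ω₁ = Δθ/dt₁ = -1.4075
distance = √((-4−2)² + (-5−-3.5)²) = 6.1847; v₂ = distance/dt₂ = 6.1847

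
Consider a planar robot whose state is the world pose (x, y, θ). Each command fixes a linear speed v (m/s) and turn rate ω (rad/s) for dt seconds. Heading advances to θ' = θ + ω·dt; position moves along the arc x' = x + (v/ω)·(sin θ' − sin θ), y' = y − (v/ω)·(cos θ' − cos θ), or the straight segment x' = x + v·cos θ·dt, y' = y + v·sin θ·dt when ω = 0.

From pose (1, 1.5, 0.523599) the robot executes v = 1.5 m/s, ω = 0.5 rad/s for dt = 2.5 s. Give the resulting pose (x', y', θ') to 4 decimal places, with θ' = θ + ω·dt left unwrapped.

(2.4385, 4.7023, 1.7736)

θ' = 0.5236 + 0.5·2.5 = 1.7736
R = v/ω = 1.5/0.5 = 3.0000
x' = 1 + 3.0000·(sin 1.7736 − sin 0.5236) = 2.4385
y' = 1.5 − 3.0000·(cos 1.7736 − cos 0.5236) = 4.7023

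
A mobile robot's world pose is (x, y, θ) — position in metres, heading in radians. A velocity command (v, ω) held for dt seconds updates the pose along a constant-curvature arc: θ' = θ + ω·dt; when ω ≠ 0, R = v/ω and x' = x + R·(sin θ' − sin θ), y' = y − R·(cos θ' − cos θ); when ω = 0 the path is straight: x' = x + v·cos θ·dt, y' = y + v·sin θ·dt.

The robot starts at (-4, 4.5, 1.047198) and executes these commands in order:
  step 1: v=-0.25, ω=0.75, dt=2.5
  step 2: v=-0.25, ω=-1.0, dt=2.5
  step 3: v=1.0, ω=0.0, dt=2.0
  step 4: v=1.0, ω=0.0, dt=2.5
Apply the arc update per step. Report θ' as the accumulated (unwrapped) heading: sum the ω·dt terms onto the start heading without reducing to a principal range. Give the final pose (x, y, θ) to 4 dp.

step 1: θ'=2.9222 (R=-0.3333) → pose (-3.7839, 4.0080, 2.9222)
step 2: θ'=0.4222 (R=0.2500) → pose (-3.7358, 3.5359, 0.4222)
step 3: θ'=0.4222 (straight) → pose (-1.9115, 4.3555, 0.4222)
step 4: θ'=0.4222 (straight) → pose (0.3690, 5.3799, 0.4222)

(0.3690, 5.3799, 0.4222)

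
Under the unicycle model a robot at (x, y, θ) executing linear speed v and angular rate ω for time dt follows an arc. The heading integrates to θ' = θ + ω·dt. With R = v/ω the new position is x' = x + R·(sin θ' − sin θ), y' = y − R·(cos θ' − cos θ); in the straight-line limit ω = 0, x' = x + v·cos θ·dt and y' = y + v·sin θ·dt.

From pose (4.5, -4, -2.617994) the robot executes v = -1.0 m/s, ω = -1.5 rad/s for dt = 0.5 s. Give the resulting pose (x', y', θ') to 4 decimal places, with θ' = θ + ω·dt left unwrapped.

θ' = -2.6180 + -1.5·0.5 = -3.3680
R = v/ω = -1.0/-1.5 = 0.6667
x' = 4.5 + 0.6667·(sin -3.3680 − sin -2.6180) = 4.9830
y' = -4 − 0.6667·(cos -3.3680 − cos -2.6180) = -3.9277

(4.9830, -3.9277, -3.3680)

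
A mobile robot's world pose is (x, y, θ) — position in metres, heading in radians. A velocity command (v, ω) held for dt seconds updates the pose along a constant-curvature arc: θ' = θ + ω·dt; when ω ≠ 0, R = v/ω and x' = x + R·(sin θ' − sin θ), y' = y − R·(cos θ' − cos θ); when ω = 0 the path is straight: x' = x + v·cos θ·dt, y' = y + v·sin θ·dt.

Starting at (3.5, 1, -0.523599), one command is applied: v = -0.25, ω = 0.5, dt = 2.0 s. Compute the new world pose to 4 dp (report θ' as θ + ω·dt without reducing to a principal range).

θ' = -0.5236 + 0.5·2.0 = 0.4764
R = v/ω = -0.25/0.5 = -0.5000
x' = 3.5 + -0.5000·(sin 0.4764 − sin -0.5236) = 3.0207
y' = 1 − -0.5000·(cos 0.4764 − cos -0.5236) = 1.0113

(3.0207, 1.0113, 0.4764)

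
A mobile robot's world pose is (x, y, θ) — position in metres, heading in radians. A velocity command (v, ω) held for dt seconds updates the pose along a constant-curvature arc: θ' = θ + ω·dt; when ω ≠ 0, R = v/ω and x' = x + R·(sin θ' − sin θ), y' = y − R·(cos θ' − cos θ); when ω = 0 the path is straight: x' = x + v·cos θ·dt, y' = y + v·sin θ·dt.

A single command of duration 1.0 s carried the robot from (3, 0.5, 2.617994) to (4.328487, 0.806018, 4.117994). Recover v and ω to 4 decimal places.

Δθ = 4.117994 − 2.617994 = 1.500000
ω = Δθ/dt = 1.500000/1.0 = 1.5000
R = Δx/(sin θ' − sin θ) = -1.0000
v = R·ω = -1.0000·1.5000 = -1.5000

v = -1.5000, ω = 1.5000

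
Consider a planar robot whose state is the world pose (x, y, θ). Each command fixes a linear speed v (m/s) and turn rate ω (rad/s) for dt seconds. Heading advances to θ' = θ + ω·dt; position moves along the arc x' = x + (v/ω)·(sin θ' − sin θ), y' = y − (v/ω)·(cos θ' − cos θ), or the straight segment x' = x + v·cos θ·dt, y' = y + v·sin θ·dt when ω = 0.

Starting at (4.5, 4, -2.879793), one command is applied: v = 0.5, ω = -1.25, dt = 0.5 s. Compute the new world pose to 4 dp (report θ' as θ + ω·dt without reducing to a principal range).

(4.2544, 4.0125, -3.5048)

θ' = -2.8798 + -1.25·0.5 = -3.5048
R = v/ω = 0.5/-1.25 = -0.4000
x' = 4.5 + -0.4000·(sin -3.5048 − sin -2.8798) = 4.2544
y' = 4 − -0.4000·(cos -3.5048 − cos -2.8798) = 4.0125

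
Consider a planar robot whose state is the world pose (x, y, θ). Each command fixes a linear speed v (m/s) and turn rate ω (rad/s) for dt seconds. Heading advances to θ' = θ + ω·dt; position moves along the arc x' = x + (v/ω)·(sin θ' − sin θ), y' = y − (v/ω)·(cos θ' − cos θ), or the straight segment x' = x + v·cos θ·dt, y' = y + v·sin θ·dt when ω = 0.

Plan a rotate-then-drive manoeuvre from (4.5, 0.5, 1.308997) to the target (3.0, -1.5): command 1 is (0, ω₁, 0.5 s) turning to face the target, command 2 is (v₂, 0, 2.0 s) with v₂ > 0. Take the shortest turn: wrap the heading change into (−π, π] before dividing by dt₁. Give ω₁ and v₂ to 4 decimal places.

ω₁ = 5.5198, v₂ = 1.2500

heading to target = atan2(-1.5−0.5, 3−4.5) = -2.2143
Δθ = wrap(-2.2143 − 1.3090) = 2.7599; ω₁ = Δθ/dt₁ = 5.5198
distance = √((3−4.5)² + (-1.5−0.5)²) = 2.5000; v₂ = distance/dt₂ = 1.2500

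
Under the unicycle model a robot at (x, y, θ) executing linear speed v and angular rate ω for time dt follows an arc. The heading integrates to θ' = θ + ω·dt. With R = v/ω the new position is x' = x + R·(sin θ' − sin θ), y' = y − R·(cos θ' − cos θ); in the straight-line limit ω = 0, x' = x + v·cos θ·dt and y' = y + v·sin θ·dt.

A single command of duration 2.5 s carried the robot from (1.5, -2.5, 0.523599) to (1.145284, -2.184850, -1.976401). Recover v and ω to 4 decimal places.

v = -0.2500, ω = -1.0000

Δθ = -1.976401 − 0.523599 = -2.500000
ω = Δθ/dt = -2.500000/2.5 = -1.0000
R = Δx/(sin θ' − sin θ) = 0.2500
v = R·ω = 0.2500·-1.0000 = -0.2500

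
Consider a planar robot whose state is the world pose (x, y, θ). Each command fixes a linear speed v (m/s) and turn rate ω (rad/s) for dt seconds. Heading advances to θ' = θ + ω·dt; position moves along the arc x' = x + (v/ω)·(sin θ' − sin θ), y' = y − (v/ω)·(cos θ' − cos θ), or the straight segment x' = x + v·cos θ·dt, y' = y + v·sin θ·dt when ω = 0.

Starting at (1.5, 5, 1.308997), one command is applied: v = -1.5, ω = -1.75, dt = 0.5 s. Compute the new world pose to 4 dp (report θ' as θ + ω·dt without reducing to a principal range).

(1.0325, 4.4442, 0.4340)

θ' = 1.3090 + -1.75·0.5 = 0.4340
R = v/ω = -1.5/-1.75 = 0.8571
x' = 1.5 + 0.8571·(sin 0.4340 − sin 1.3090) = 1.0325
y' = 5 − 0.8571·(cos 0.4340 − cos 1.3090) = 4.4442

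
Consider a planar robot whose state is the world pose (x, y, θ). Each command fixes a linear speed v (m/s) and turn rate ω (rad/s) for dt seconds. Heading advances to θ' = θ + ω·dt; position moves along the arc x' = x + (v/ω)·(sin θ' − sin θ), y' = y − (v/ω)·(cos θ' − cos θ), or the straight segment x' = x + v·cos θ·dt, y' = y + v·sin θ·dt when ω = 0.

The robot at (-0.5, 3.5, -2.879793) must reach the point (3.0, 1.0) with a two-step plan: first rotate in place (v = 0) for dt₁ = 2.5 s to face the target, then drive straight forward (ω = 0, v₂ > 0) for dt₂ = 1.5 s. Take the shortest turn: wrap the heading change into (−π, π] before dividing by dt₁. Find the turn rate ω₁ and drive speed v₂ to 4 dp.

heading to target = atan2(1−3.5, 3−-0.5) = -0.6202
Δθ = wrap(-0.6202 − -2.8798) = 2.2595; ω₁ = Δθ/dt₁ = 0.9038
distance = √((3−-0.5)² + (1−3.5)²) = 4.3012; v₂ = distance/dt₂ = 2.8674

ω₁ = 0.9038, v₂ = 2.8674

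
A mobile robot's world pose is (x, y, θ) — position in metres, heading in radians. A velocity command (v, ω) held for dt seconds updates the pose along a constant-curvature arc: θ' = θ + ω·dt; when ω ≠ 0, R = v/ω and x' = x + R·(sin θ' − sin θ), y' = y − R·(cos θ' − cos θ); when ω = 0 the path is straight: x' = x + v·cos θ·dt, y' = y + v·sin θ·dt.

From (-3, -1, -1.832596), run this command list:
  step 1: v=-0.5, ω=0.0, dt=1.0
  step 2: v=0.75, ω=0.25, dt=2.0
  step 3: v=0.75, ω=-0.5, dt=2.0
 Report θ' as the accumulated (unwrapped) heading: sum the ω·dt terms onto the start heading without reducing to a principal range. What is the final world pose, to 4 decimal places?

(-3.2604, -3.3906, -2.3326)

step 1: θ'=-1.8326 (straight) → pose (-2.8706, -0.5170, -1.8326)
step 2: θ'=-1.3326 (R=3.0000) → pose (-2.8881, -2.0014, -1.3326)
step 3: θ'=-2.3326 (R=-1.5000) → pose (-3.2604, -3.3906, -2.3326)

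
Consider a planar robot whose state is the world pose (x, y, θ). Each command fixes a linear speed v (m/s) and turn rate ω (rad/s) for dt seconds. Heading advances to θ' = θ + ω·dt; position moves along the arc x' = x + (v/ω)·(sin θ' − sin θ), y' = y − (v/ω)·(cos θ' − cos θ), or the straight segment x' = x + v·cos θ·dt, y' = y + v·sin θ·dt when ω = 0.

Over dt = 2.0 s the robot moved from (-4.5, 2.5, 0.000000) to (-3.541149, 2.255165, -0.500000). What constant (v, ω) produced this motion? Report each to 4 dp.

Δθ = -0.500000 − 0.000000 = -0.500000
ω = Δθ/dt = -0.500000/2.0 = -0.2500
R = Δx/(sin θ' − sin θ) = -2.0000
v = R·ω = -2.0000·-0.2500 = 0.5000

v = 0.5000, ω = -0.2500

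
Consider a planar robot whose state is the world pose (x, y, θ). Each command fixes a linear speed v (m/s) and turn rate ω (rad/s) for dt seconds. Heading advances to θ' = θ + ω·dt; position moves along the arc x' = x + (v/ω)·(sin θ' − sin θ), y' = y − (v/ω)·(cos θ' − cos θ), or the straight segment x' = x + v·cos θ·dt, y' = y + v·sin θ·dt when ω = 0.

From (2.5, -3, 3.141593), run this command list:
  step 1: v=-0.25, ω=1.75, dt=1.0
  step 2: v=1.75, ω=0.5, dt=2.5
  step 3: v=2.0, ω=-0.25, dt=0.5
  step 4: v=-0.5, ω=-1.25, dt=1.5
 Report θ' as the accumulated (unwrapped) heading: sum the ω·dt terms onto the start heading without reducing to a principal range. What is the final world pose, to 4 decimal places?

step 1: θ'=4.8916 (R=-0.1429) → pose (2.6406, -2.8317, 4.8916)
step 2: θ'=6.1416 (R=3.5000) → pose (5.5906, -5.6728, 6.1416)
step 3: θ'=6.0166 (R=-8.0000) → pose (6.5692, -5.8753, 6.0166)
step 4: θ'=4.1416 (R=0.4000) → pose (6.3380, -5.2733, 4.1416)

(6.3380, -5.2733, 4.1416)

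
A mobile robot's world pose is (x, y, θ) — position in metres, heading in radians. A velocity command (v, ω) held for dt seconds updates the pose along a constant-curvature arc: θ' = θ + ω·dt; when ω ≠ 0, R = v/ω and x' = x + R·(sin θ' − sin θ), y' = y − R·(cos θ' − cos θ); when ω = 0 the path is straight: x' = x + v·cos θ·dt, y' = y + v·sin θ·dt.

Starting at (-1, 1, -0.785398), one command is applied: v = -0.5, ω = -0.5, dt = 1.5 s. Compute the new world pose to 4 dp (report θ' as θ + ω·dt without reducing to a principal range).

θ' = -0.7854 + -0.5·1.5 = -1.5354
R = v/ω = -0.5/-0.5 = 1.0000
x' = -1 + 1.0000·(sin -1.5354 − sin -0.7854) = -1.2923
y' = 1 − 1.0000·(cos -1.5354 − cos -0.7854) = 1.6717

(-1.2923, 1.6717, -1.5354)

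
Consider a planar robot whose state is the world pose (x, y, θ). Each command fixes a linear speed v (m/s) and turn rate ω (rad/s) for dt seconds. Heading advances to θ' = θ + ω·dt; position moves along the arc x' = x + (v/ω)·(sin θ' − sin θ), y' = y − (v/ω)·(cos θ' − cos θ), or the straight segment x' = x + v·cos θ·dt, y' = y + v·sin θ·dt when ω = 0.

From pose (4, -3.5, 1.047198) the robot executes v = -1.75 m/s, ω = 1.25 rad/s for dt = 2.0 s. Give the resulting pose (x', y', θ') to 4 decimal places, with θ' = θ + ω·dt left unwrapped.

(5.7648, -5.4864, 3.5472)

θ' = 1.0472 + 1.25·2.0 = 3.5472
R = v/ω = -1.75/1.25 = -1.4000
x' = 4 + -1.4000·(sin 3.5472 − sin 1.0472) = 5.7648
y' = -3.5 − -1.4000·(cos 3.5472 − cos 1.0472) = -5.4864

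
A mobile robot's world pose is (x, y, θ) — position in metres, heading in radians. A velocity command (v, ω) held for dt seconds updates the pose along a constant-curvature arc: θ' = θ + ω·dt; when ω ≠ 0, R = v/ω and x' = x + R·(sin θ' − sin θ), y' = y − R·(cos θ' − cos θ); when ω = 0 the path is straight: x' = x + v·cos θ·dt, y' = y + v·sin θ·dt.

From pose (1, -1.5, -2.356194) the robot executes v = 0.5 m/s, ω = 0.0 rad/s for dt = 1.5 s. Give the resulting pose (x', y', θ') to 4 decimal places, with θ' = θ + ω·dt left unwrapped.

(0.4697, -2.0303, -2.3562)

θ' = -2.3562 + 0.0·1.5 = -2.3562
ω = 0 → straight: x' = 1 + 0.5·cos(-2.3562)·1.5 = 0.4697
y' = -1.5 + 0.5·sin(-2.3562)·1.5 = -2.0303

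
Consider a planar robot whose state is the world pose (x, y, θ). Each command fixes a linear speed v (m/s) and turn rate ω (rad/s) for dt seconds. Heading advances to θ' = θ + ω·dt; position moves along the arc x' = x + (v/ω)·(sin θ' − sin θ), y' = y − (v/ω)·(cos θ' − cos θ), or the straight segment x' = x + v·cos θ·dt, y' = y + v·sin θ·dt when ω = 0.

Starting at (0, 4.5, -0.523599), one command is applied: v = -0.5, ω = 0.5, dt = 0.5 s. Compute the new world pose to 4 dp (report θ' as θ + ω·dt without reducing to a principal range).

(-0.2298, 4.5968, -0.2736)

θ' = -0.5236 + 0.5·0.5 = -0.2736
R = v/ω = -0.5/0.5 = -1.0000
x' = 0 + -1.0000·(sin -0.2736 − sin -0.5236) = -0.2298
y' = 4.5 − -1.0000·(cos -0.2736 − cos -0.5236) = 4.5968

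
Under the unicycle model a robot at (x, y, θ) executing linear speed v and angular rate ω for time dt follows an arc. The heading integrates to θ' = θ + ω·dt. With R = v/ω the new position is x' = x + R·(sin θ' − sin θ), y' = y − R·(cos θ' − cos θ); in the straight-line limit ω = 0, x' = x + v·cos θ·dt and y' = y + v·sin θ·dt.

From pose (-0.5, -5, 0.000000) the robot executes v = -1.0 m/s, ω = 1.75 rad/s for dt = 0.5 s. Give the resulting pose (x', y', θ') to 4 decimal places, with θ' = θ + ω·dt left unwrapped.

(-0.9386, -5.2051, 0.8750)

θ' = 0.0000 + 1.75·0.5 = 0.8750
R = v/ω = -1.0/1.75 = -0.5714
x' = -0.5 + -0.5714·(sin 0.8750 − sin 0.0000) = -0.9386
y' = -5 − -0.5714·(cos 0.8750 − cos 0.0000) = -5.2051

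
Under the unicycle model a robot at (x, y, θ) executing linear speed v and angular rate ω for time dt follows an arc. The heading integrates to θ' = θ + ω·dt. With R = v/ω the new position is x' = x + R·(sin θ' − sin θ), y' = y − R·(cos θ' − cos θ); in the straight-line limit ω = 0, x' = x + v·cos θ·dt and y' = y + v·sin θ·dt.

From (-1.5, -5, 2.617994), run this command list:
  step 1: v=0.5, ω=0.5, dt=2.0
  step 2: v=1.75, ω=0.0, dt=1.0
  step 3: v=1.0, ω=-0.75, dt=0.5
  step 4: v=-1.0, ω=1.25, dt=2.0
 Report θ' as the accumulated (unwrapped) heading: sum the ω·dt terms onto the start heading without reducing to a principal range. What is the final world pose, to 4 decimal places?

step 1: θ'=3.6180 (R=1.0000) → pose (-2.4586, -4.9774, 3.6180)
step 2: θ'=3.6180 (straight) → pose (-4.0137, -5.7799, 3.6180)
step 3: θ'=3.2430 (R=-1.3333) → pose (-4.4902, -5.9215, 3.2430)
step 4: θ'=5.7430 (R=-0.8000) → pose (-4.1597, -4.4395, 5.7430)

(-4.1597, -4.4395, 5.7430)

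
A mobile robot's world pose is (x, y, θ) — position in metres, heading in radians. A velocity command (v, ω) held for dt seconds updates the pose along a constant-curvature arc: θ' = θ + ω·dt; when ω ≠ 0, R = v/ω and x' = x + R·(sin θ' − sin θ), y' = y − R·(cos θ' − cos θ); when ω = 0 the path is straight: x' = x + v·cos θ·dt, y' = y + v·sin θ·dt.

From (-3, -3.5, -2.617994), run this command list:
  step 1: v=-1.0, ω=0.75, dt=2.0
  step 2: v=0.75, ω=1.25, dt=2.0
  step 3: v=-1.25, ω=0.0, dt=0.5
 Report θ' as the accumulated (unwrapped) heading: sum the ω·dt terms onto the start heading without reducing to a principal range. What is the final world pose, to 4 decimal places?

step 1: θ'=-1.1180 (R=-1.3333) → pose (-2.4677, -1.7620, -1.1180)
step 2: θ'=1.3820 (R=0.6000) → pose (-1.3388, -1.6121, 1.3820)
step 3: θ'=1.3820 (straight) → pose (-1.4561, -2.2260, 1.3820)

(-1.4561, -2.2260, 1.3820)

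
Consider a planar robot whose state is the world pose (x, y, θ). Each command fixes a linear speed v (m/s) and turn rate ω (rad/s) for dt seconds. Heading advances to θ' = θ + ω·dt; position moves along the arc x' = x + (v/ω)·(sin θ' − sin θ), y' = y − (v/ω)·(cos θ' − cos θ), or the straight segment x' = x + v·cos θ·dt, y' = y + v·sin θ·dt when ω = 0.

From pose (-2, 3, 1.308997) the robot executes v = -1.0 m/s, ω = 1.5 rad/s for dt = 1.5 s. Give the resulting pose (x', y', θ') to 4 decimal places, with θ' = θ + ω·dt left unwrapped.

θ' = 1.3090 + 1.5·1.5 = 3.5590
R = v/ω = -1.0/1.5 = -0.6667
x' = -2 + -0.6667·(sin 3.5590 − sin 1.3090) = -1.0858
y' = 3 − -0.6667·(cos 3.5590 − cos 1.3090) = 2.2180

(-1.0858, 2.2180, 3.5590)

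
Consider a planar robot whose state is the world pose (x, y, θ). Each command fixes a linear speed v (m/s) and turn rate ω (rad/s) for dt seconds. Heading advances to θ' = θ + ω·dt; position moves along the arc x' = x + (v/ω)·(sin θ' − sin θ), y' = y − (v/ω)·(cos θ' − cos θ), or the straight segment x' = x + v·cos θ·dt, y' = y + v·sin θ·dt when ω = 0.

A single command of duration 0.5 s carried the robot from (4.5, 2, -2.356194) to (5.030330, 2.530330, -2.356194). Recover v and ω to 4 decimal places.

Δθ = -2.356194 − -2.356194 = 0.000000
ω = Δθ/dt = 0.000000/0.5 = 0.0000
ω = 0 → v = (Δx·cos θ + Δy·sin θ)/dt = -1.5000

v = -1.5000, ω = 0.0000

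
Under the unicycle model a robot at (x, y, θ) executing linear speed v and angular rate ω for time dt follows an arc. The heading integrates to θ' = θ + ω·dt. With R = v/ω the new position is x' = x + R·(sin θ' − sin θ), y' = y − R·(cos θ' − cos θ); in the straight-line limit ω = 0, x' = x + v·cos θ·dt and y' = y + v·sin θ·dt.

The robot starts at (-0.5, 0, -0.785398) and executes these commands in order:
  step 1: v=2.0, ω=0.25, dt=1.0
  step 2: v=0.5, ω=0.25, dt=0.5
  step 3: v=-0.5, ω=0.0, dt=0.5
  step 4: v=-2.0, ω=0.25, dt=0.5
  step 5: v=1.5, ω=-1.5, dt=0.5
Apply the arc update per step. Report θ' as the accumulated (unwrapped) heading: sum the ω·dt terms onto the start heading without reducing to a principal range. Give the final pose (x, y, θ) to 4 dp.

step 1: θ'=-0.5354 (R=8.0000) → pose (1.0754, -1.2237, -0.5354)
step 2: θ'=-0.4104 (R=2.0000) → pose (1.2978, -1.3375, -0.4104)
step 3: θ'=-0.4104 (straight) → pose (1.0686, -1.2377, -0.4104)
step 4: θ'=-0.2854 (R=-8.0000) → pose (0.1291, -0.8970, -0.2854)
step 5: θ'=-1.0354 (R=-1.0000) → pose (0.7076, -1.3464, -1.0354)

(0.7076, -1.3464, -1.0354)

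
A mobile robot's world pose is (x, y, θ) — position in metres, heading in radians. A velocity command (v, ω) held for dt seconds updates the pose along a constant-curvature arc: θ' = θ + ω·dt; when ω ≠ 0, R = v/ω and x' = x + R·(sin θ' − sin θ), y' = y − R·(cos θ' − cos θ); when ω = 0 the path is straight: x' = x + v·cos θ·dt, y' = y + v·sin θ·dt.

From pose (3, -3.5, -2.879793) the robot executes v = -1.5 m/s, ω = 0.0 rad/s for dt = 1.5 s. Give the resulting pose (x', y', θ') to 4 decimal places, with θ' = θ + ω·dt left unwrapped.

θ' = -2.8798 + 0.0·1.5 = -2.8798
ω = 0 → straight: x' = 3 + -1.5·cos(-2.8798)·1.5 = 5.1733
y' = -3.5 + -1.5·sin(-2.8798)·1.5 = -2.9177

(5.1733, -2.9177, -2.8798)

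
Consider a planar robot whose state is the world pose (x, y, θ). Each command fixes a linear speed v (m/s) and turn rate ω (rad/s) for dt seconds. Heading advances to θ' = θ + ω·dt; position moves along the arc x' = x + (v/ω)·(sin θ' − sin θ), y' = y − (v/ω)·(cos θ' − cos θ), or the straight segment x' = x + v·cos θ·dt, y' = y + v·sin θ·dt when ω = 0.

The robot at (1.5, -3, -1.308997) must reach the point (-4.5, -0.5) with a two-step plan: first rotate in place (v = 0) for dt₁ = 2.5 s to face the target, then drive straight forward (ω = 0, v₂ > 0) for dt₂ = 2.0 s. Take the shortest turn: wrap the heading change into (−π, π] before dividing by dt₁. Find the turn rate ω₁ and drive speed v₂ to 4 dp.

ω₁ = -0.8910, v₂ = 3.2500

heading to target = atan2(-0.5−-3, -4.5−1.5) = 2.7468
Δθ = wrap(2.7468 − -1.3090) = -2.2274; ω₁ = Δθ/dt₁ = -0.8910
distance = √((-4.5−1.5)² + (-0.5−-3)²) = 6.5000; v₂ = distance/dt₂ = 3.2500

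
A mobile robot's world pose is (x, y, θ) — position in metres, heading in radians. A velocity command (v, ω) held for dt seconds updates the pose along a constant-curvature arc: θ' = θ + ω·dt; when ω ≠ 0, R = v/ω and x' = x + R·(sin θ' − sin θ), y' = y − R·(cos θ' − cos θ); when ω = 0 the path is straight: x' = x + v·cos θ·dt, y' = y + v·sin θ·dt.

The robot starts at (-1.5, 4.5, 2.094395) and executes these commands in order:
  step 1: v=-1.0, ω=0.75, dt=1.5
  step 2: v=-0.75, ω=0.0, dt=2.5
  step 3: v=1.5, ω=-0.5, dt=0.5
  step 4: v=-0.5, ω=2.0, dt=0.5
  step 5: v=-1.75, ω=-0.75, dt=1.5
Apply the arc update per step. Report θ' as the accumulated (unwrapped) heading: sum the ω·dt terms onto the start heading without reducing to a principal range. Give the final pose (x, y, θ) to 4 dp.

step 1: θ'=3.2194 (R=-1.3333) → pose (-0.2417, 3.8374, 3.2194)
step 2: θ'=3.2194 (straight) → pose (1.6277, 3.9831, 3.2194)
step 3: θ'=2.9694 (R=-3.0000) → pose (0.8804, 4.0184, 2.9694)
step 4: θ'=3.9694 (R=-0.2500) → pose (1.1074, 4.0956, 3.9694)
step 5: θ'=2.8444 (R=2.3333) → pose (3.5091, 4.7481, 2.8444)

(3.5091, 4.7481, 2.8444)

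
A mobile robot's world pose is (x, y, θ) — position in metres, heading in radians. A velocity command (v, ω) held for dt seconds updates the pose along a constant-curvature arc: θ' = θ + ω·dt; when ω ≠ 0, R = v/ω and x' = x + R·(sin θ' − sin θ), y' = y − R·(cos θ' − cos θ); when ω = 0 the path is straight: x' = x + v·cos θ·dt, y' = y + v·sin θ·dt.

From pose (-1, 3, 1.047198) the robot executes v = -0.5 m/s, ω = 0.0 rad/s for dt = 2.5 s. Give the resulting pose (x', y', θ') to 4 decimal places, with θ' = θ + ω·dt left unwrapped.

θ' = 1.0472 + 0.0·2.5 = 1.0472
ω = 0 → straight: x' = -1 + -0.5·cos(1.0472)·2.5 = -1.6250
y' = 3 + -0.5·sin(1.0472)·2.5 = 1.9175

(-1.6250, 1.9175, 1.0472)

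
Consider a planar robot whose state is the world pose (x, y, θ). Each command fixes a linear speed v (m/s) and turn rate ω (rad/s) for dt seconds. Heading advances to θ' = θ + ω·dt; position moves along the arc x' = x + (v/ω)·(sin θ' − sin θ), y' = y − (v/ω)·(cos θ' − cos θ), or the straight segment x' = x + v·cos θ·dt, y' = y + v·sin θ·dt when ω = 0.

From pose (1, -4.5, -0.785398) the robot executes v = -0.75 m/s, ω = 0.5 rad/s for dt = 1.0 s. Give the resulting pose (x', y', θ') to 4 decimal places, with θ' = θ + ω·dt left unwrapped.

(0.3616, -4.1213, -0.2854)

θ' = -0.7854 + 0.5·1.0 = -0.2854
R = v/ω = -0.75/0.5 = -1.5000
x' = 1 + -1.5000·(sin -0.2854 − sin -0.7854) = 0.3616
y' = -4.5 − -1.5000·(cos -0.2854 − cos -0.7854) = -4.1213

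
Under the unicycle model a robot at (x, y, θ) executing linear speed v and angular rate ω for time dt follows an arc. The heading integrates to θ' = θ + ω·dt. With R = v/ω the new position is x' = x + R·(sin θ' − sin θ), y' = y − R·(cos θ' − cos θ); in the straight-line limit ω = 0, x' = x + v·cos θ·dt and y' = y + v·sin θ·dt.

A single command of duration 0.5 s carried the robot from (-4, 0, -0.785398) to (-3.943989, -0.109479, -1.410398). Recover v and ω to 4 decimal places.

v = 0.2500, ω = -1.2500

Δθ = -1.410398 − -0.785398 = -0.625000
ω = Δθ/dt = -0.625000/0.5 = -1.2500
R = −Δy/(cos θ' − cos θ) = -0.2000
v = R·ω = -0.2000·-1.2500 = 0.2500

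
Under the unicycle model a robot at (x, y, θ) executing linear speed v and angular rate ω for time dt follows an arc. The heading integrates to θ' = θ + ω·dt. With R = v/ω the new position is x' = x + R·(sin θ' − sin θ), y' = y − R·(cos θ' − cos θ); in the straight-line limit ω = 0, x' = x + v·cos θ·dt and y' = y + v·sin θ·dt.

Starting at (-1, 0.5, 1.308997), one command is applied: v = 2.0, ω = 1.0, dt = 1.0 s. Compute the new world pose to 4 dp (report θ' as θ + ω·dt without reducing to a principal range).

(-1.4525, 2.3636, 2.3090)

θ' = 1.3090 + 1.0·1.0 = 2.3090
R = v/ω = 2.0/1.0 = 2.0000
x' = -1 + 2.0000·(sin 2.3090 − sin 1.3090) = -1.4525
y' = 0.5 − 2.0000·(cos 2.3090 − cos 1.3090) = 2.3636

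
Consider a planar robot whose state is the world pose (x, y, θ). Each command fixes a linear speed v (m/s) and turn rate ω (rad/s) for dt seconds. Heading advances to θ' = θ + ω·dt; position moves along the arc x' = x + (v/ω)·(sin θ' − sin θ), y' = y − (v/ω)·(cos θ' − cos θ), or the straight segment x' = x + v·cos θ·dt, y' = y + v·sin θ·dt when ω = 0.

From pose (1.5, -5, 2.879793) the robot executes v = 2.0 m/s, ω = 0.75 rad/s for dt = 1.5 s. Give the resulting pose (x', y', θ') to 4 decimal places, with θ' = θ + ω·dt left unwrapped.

θ' = 2.8798 + 0.75·1.5 = 4.0048
R = v/ω = 2.0/0.75 = 2.6667
x' = 1.5 + 2.6667·(sin 4.0048 − sin 2.8798) = -1.2167
y' = -5 − 2.6667·(cos 4.0048 − cos 2.8798) = -5.8424

(-1.2167, -5.8424, 4.0048)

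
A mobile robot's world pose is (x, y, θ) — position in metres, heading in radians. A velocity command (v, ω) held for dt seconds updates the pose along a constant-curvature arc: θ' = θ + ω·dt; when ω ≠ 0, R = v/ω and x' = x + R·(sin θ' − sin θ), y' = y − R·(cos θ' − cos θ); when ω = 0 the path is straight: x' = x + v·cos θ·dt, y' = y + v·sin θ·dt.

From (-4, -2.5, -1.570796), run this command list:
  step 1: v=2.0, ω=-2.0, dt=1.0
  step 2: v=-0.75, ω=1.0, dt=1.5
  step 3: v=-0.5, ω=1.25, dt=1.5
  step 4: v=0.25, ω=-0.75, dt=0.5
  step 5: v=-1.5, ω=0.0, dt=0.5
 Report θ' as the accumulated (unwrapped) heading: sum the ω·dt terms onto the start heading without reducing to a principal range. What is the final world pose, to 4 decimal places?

step 1: θ'=-3.5708 (R=-1.0000) → pose (-5.4161, -3.4093, -3.5708)
step 2: θ'=-2.0708 (R=-0.7500) → pose (-4.4458, -3.0869, -2.0708)
step 3: θ'=-0.1958 (R=-0.4000) → pose (-4.7191, -2.5028, -0.1958)
step 4: θ'=-0.5708 (R=-0.3333) → pose (-4.6038, -2.5492, -0.5708)
step 5: θ'=-0.5708 (straight) → pose (-5.2349, -2.1440, -0.5708)

(-5.2349, -2.1440, -0.5708)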